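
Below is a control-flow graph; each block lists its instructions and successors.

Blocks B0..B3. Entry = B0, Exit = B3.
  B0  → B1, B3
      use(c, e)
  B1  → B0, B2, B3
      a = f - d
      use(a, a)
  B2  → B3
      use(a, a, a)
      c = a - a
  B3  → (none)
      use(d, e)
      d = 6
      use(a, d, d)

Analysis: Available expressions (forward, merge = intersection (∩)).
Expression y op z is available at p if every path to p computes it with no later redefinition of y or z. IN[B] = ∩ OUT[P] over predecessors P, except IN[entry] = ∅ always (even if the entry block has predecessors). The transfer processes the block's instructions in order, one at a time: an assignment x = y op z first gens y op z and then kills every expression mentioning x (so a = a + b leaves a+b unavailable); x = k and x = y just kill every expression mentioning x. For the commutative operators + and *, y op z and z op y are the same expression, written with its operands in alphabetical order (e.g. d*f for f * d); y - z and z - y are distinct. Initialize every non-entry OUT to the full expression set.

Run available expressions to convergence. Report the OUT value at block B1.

Answer: {f-d}

Working:
Per-block solution:
  B0:  IN={}  OUT={}
  B1:  IN={}  OUT={f-d}
  B2:  IN={f-d}  OUT={a-a, f-d}
  B3:  IN={}  OUT={}

Merge at B1: IN[B1] = OUT[B0] = {}
Applying B1's transfer function to that IN value gives OUT[B1] (row B1 above).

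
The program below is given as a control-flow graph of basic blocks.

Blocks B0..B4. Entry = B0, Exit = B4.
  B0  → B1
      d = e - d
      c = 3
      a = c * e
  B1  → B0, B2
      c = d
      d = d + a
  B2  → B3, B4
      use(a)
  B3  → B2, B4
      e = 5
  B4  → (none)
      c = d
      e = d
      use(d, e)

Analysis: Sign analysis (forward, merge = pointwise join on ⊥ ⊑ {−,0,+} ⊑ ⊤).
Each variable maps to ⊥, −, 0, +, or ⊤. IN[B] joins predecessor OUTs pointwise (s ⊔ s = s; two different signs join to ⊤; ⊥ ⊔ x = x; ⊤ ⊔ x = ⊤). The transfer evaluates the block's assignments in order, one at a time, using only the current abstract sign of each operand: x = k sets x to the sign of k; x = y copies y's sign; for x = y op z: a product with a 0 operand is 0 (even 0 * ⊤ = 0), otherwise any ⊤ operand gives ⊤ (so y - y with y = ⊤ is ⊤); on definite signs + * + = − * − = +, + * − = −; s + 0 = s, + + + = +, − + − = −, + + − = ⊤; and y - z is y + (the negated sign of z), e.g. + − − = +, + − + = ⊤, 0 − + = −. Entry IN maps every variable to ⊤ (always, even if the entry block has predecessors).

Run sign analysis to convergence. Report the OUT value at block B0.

Fixpoint table:
  B0:   IN=(all ⊤)   OUT={c:+; rest ⊤}
  B1:   IN={c:+; rest ⊤}   OUT=(all ⊤)
  B2:   IN=(all ⊤)   OUT=(all ⊤)
  B3:   IN=(all ⊤)   OUT={e:+; rest ⊤}
  B4:   IN=(all ⊤)   OUT=(all ⊤)

Merge at B0 (entry node, so the boundary value (all ⊤) is joined with the incoming edge(s)): IN[B0] = (all ⊤) ⊔ OUT[B1] = {a: ⊤, b: ⊤, c: ⊤, d: ⊤, e: ⊤, f: ⊤}
Applying B0's transfer function to that IN value gives OUT[B0] (row B0 above).

Answer: {a: ⊤, b: ⊤, c: +, d: ⊤, e: ⊤, f: ⊤}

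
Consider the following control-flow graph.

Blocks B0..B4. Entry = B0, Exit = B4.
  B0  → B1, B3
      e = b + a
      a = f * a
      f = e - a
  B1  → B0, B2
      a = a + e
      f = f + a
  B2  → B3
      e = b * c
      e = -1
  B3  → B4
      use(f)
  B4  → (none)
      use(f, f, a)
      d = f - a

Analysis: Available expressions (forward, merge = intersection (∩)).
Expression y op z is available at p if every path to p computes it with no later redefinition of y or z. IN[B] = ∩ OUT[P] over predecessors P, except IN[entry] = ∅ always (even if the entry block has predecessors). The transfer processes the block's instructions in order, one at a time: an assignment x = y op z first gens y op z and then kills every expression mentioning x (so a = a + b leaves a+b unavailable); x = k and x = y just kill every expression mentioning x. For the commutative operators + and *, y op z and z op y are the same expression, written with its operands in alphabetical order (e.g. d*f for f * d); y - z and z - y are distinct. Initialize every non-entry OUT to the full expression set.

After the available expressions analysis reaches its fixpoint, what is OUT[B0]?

Answer: {e-a}

Derivation:
Per-block solution:
  B0:  IN={}  OUT={e-a}
  B1:  IN={e-a}  OUT={}
  B2:  IN={}  OUT={b*c}
  B3:  IN={}  OUT={}
  B4:  IN={}  OUT={f-a}

Merge at B0 (entry node, so the boundary value {} is joined with the incoming edge(s)): IN[B0] = {} ∩ OUT[B1] = {}
Applying B0's transfer function to that IN value gives OUT[B0] (row B0 above).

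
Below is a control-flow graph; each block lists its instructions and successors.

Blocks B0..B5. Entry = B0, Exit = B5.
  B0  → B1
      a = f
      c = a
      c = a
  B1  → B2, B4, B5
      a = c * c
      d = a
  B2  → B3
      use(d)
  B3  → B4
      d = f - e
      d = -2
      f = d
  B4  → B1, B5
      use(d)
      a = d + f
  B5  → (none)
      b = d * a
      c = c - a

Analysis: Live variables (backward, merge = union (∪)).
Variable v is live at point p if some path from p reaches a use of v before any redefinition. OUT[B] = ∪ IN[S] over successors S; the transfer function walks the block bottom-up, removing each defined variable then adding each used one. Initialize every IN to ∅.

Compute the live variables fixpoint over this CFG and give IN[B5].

Fixpoint table:
  B0:   IN={e, f}   OUT={c, e, f}
  B1:   IN={c, e, f}   OUT={a, c, d, e, f}
  B2:   IN={c, d, e, f}   OUT={c, e, f}
  B3:   IN={c, e, f}   OUT={c, d, e, f}
  B4:   IN={c, d, e, f}   OUT={a, c, d, e, f}
  B5:   IN={a, c, d}   OUT={}

B5 is the boundary node: OUT[B5] = {}
Applying B5's transfer function to that OUT value gives IN[B5] (row B5 above).

Answer: {a, c, d}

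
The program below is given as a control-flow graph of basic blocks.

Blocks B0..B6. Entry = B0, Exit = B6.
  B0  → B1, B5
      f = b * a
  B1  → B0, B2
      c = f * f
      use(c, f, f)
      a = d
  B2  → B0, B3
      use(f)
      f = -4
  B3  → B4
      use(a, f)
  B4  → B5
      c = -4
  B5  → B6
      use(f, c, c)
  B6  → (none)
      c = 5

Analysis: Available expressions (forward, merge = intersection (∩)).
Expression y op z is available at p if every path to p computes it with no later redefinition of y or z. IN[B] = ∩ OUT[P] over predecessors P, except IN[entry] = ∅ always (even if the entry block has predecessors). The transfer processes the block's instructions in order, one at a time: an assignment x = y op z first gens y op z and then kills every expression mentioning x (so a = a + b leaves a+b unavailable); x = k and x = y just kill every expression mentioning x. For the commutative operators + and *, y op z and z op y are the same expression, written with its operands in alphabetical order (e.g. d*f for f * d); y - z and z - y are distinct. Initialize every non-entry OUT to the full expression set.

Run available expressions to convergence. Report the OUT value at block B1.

Fixpoint table:
  B0:   IN={}   OUT={a*b}
  B1:   IN={a*b}   OUT={f*f}
  B2:   IN={f*f}   OUT={}
  B3:   IN={}   OUT={}
  B4:   IN={}   OUT={}
  B5:   IN={}   OUT={}
  B6:   IN={}   OUT={}

Merge at B1: IN[B1] = OUT[B0] = {a*b}
Applying B1's transfer function to that IN value gives OUT[B1] (row B1 above).

Answer: {f*f}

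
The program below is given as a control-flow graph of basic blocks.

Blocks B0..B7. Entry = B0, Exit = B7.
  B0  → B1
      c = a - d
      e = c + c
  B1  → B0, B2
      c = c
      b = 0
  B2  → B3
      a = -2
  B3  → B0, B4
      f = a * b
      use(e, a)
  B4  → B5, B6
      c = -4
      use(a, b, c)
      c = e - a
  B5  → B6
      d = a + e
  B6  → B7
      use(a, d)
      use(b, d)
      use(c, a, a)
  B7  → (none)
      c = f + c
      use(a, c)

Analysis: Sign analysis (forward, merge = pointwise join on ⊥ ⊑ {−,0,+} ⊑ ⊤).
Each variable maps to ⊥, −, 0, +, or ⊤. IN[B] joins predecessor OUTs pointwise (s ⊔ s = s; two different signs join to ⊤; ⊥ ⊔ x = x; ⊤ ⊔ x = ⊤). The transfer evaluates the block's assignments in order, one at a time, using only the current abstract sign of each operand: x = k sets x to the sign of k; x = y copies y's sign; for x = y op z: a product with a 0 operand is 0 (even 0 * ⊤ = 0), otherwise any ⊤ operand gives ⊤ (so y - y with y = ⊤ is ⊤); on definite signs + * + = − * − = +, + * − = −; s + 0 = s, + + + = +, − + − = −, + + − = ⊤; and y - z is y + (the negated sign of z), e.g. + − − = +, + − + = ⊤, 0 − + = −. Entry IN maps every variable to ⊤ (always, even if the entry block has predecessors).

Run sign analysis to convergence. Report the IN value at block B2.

Answer: {a: ⊤, b: 0, c: ⊤, d: ⊤, e: ⊤, f: ⊤}

Derivation:
Per-block solution:
  B0:   IN=(all ⊤)   OUT=(all ⊤)
  B1:   IN=(all ⊤)   OUT={b:0; rest ⊤}
  B2:   IN={b:0; rest ⊤}   OUT={a:-, b:0; rest ⊤}
  B3:   IN={a:-, b:0; rest ⊤}   OUT={a:-, b:0, f:0; rest ⊤}
  B4:   IN={a:-, b:0, f:0; rest ⊤}   OUT={a:-, b:0, f:0; rest ⊤}
  B5:   IN={a:-, b:0, f:0; rest ⊤}   OUT={a:-, b:0, f:0; rest ⊤}
  B6:   IN={a:-, b:0, f:0; rest ⊤}   OUT={a:-, b:0, f:0; rest ⊤}
  B7:   IN={a:-, b:0, f:0; rest ⊤}   OUT={a:-, b:0, f:0; rest ⊤}

Merge at B2: IN[B2] = OUT[B1] = {a: ⊤, b: 0, c: ⊤, d: ⊤, e: ⊤, f: ⊤}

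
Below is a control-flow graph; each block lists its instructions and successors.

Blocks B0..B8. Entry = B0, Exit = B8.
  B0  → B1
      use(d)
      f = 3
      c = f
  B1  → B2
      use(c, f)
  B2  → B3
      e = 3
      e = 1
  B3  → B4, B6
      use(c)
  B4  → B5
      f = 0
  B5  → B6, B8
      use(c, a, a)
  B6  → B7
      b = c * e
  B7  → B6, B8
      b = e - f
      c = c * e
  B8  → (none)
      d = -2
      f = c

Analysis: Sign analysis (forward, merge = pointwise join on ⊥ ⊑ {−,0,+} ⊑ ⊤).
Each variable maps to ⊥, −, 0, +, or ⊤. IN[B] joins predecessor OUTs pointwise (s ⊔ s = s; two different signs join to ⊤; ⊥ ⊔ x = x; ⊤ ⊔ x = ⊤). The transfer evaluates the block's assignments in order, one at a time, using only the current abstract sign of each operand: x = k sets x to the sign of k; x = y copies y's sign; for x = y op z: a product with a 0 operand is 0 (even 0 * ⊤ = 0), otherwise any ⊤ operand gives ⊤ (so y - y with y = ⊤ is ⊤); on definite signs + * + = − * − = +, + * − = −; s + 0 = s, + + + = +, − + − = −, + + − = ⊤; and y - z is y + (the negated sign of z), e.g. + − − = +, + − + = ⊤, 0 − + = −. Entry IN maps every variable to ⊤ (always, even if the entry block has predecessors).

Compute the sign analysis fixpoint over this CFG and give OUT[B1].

Answer: {a: ⊤, b: ⊤, c: +, d: ⊤, e: ⊤, f: +}

Trace:
Converged values:
  B0:  IN=(all ⊤)  OUT={c:+, f:+; rest ⊤}
  B1:  IN={c:+, f:+; rest ⊤}  OUT={c:+, f:+; rest ⊤}
  B2:  IN={c:+, f:+; rest ⊤}  OUT={c:+, e:+, f:+; rest ⊤}
  B3:  IN={c:+, e:+, f:+; rest ⊤}  OUT={c:+, e:+, f:+; rest ⊤}
  B4:  IN={c:+, e:+, f:+; rest ⊤}  OUT={c:+, e:+, f:0; rest ⊤}
  B5:  IN={c:+, e:+, f:0; rest ⊤}  OUT={c:+, e:+, f:0; rest ⊤}
  B6:  IN={c:+, e:+; rest ⊤}  OUT={b:+, c:+, e:+; rest ⊤}
  B7:  IN={b:+, c:+, e:+; rest ⊤}  OUT={c:+, e:+; rest ⊤}
  B8:  IN={c:+, e:+; rest ⊤}  OUT={c:+, d:-, e:+, f:+; rest ⊤}

Merge at B1: IN[B1] = OUT[B0] = {a: ⊤, b: ⊤, c: +, d: ⊤, e: ⊤, f: +}
Applying B1's transfer function to that IN value gives OUT[B1] (row B1 above).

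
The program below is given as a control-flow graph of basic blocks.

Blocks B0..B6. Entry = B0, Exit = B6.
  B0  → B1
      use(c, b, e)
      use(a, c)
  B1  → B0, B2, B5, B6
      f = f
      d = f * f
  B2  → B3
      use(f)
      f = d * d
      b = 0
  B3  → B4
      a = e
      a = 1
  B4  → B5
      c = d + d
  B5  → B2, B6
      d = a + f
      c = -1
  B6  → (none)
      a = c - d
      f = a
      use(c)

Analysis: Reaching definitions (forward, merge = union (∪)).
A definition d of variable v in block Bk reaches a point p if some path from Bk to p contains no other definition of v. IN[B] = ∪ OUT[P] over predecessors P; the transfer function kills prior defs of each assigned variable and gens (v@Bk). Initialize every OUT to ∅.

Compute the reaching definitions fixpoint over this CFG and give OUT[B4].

Fixpoint table:
  B0:   IN={d@B1, f@B1}   OUT={d@B1, f@B1}
  B1:   IN={d@B1, f@B1}   OUT={d@B1, f@B1}
  B2:   IN={a@B3, b@B2, c@B5, d@B1, d@B5, f@B1, f@B2}   OUT={a@B3, b@B2, c@B5, d@B1, d@B5, f@B2}
  B3:   IN={a@B3, b@B2, c@B5, d@B1, d@B5, f@B2}   OUT={a@B3, b@B2, c@B5, d@B1, d@B5, f@B2}
  B4:   IN={a@B3, b@B2, c@B5, d@B1, d@B5, f@B2}   OUT={a@B3, b@B2, c@B4, d@B1, d@B5, f@B2}
  B5:   IN={a@B3, b@B2, c@B4, d@B1, d@B5, f@B1, f@B2}   OUT={a@B3, b@B2, c@B5, d@B5, f@B1, f@B2}
  B6:   IN={a@B3, b@B2, c@B5, d@B1, d@B5, f@B1, f@B2}   OUT={a@B6, b@B2, c@B5, d@B1, d@B5, f@B6}

Merge at B4: IN[B4] = OUT[B3] = {a@B3, b@B2, c@B5, d@B1, d@B5, f@B2}
Applying B4's transfer function to that IN value gives OUT[B4] (row B4 above).

Answer: {a@B3, b@B2, c@B4, d@B1, d@B5, f@B2}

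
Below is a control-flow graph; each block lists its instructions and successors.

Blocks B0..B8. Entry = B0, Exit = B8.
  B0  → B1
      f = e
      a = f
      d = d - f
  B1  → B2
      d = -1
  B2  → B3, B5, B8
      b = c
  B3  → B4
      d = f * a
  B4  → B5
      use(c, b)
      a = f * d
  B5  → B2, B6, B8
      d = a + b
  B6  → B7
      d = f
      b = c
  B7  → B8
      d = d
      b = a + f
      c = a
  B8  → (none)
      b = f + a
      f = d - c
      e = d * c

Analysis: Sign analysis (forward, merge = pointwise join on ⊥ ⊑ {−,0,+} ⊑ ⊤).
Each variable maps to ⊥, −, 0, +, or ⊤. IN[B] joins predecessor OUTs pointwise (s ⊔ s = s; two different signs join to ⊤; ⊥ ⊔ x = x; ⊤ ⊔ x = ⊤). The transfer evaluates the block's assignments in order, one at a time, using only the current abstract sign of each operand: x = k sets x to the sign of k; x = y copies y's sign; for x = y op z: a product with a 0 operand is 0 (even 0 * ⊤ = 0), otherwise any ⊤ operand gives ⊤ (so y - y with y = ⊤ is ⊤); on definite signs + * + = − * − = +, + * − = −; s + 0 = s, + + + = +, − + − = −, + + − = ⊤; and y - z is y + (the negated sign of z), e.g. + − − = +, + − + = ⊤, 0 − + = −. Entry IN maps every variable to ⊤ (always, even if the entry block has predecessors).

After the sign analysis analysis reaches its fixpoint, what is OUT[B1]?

Answer: {a: ⊤, b: ⊤, c: ⊤, d: -, e: ⊤, f: ⊤}

Trace:
Per-block solution:
  B0:   IN=(all ⊤)   OUT=(all ⊤)
  B1:   IN=(all ⊤)   OUT={d:-; rest ⊤}
  B2:   IN=(all ⊤)   OUT=(all ⊤)
  B3:   IN=(all ⊤)   OUT=(all ⊤)
  B4:   IN=(all ⊤)   OUT=(all ⊤)
  B5:   IN=(all ⊤)   OUT=(all ⊤)
  B6:   IN=(all ⊤)   OUT=(all ⊤)
  B7:   IN=(all ⊤)   OUT=(all ⊤)
  B8:   IN=(all ⊤)   OUT=(all ⊤)

Merge at B1: IN[B1] = OUT[B0] = {a: ⊤, b: ⊤, c: ⊤, d: ⊤, e: ⊤, f: ⊤}
Applying B1's transfer function to that IN value gives OUT[B1] (row B1 above).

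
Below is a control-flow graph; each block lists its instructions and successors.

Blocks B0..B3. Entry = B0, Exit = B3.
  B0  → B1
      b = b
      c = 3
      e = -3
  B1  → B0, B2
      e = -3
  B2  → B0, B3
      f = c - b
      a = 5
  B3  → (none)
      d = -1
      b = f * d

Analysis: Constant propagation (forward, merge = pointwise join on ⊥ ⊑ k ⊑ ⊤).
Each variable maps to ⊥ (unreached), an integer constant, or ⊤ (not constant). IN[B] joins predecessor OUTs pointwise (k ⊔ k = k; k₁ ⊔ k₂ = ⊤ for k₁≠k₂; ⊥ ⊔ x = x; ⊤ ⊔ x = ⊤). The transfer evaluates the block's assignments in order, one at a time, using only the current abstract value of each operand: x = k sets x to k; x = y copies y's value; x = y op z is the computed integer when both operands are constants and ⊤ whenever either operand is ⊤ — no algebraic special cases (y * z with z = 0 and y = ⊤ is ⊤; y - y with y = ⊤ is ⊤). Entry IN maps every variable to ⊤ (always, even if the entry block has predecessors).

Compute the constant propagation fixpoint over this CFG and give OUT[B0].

Per-block solution:
  B0:   IN=(all ⊤)   OUT={c:3, e:-3; rest ⊤}
  B1:   IN={c:3, e:-3; rest ⊤}   OUT={c:3, e:-3; rest ⊤}
  B2:   IN={c:3, e:-3; rest ⊤}   OUT={a:5, c:3, e:-3; rest ⊤}
  B3:   IN={a:5, c:3, e:-3; rest ⊤}   OUT={a:5, c:3, d:-1, e:-3; rest ⊤}

Merge at B0 (entry node, so the boundary value (all ⊤) is joined with the incoming edge(s)): IN[B0] = (all ⊤) ⊔ OUT[B1] ⊔ OUT[B2] = {a: ⊤, b: ⊤, c: ⊤, d: ⊤, e: ⊤, f: ⊤}
Applying B0's transfer function to that IN value gives OUT[B0] (row B0 above).

Answer: {a: ⊤, b: ⊤, c: 3, d: ⊤, e: -3, f: ⊤}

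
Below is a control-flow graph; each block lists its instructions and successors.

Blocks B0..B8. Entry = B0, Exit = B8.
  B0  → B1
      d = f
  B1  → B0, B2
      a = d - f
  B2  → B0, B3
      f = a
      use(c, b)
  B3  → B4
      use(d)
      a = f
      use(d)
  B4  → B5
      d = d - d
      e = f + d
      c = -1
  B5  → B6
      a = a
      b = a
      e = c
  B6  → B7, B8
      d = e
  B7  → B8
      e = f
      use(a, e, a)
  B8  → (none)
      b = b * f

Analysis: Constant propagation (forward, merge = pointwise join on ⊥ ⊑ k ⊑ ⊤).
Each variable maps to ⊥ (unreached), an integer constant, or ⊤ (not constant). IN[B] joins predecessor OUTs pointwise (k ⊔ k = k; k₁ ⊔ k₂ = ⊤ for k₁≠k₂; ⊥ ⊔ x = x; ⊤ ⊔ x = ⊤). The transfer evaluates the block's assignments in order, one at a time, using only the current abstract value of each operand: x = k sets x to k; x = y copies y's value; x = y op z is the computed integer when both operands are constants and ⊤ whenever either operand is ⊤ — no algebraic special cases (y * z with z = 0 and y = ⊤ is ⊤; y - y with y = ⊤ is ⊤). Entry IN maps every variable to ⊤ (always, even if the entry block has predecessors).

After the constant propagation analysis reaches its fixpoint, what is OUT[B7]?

Converged values:
  B0: | IN=(all ⊤) | OUT=(all ⊤)
  B1: | IN=(all ⊤) | OUT=(all ⊤)
  B2: | IN=(all ⊤) | OUT=(all ⊤)
  B3: | IN=(all ⊤) | OUT=(all ⊤)
  B4: | IN=(all ⊤) | OUT={c:-1; rest ⊤}
  B5: | IN={c:-1; rest ⊤} | OUT={c:-1, e:-1; rest ⊤}
  B6: | IN={c:-1, e:-1; rest ⊤} | OUT={c:-1, d:-1, e:-1; rest ⊤}
  B7: | IN={c:-1, d:-1, e:-1; rest ⊤} | OUT={c:-1, d:-1; rest ⊤}
  B8: | IN={c:-1, d:-1; rest ⊤} | OUT={c:-1, d:-1; rest ⊤}

Merge at B7: IN[B7] = OUT[B6] = {a: ⊤, b: ⊤, c: -1, d: -1, e: -1, f: ⊤}
Applying B7's transfer function to that IN value gives OUT[B7] (row B7 above).

Answer: {a: ⊤, b: ⊤, c: -1, d: -1, e: ⊤, f: ⊤}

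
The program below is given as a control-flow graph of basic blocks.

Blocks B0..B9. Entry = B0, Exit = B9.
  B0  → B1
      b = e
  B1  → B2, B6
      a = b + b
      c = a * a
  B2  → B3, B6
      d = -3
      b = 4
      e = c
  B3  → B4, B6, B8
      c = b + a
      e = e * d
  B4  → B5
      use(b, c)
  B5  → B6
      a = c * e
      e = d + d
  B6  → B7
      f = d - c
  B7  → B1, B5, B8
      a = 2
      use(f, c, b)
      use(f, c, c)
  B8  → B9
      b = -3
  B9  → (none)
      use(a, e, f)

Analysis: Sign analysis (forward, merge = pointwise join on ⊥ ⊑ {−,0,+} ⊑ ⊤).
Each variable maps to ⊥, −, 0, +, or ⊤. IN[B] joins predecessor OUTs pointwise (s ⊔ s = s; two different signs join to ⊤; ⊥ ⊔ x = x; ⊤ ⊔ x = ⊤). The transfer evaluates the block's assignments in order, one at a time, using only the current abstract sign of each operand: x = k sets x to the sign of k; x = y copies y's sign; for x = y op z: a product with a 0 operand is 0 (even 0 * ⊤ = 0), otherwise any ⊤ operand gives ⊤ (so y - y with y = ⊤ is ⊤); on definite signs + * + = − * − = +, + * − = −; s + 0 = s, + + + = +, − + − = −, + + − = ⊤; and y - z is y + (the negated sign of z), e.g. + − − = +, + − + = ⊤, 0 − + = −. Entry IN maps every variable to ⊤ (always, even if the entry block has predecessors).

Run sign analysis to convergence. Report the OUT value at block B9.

Answer: {a: ⊤, b: -, c: ⊤, d: ⊤, e: ⊤, f: ⊤}

Working:
Fixpoint table:
  B0:  IN=(all ⊤)  OUT=(all ⊤)
  B1:  IN=(all ⊤)  OUT=(all ⊤)
  B2:  IN=(all ⊤)  OUT={b:+, d:-; rest ⊤}
  B3:  IN={b:+, d:-; rest ⊤}  OUT={b:+, d:-; rest ⊤}
  B4:  IN={b:+, d:-; rest ⊤}  OUT={b:+, d:-; rest ⊤}
  B5:  IN=(all ⊤)  OUT=(all ⊤)
  B6:  IN=(all ⊤)  OUT=(all ⊤)
  B7:  IN=(all ⊤)  OUT={a:+; rest ⊤}
  B8:  IN=(all ⊤)  OUT={b:-; rest ⊤}
  B9:  IN={b:-; rest ⊤}  OUT={b:-; rest ⊤}

Merge at B9: IN[B9] = OUT[B8] = {a: ⊤, b: -, c: ⊤, d: ⊤, e: ⊤, f: ⊤}
Applying B9's transfer function to that IN value gives OUT[B9] (row B9 above).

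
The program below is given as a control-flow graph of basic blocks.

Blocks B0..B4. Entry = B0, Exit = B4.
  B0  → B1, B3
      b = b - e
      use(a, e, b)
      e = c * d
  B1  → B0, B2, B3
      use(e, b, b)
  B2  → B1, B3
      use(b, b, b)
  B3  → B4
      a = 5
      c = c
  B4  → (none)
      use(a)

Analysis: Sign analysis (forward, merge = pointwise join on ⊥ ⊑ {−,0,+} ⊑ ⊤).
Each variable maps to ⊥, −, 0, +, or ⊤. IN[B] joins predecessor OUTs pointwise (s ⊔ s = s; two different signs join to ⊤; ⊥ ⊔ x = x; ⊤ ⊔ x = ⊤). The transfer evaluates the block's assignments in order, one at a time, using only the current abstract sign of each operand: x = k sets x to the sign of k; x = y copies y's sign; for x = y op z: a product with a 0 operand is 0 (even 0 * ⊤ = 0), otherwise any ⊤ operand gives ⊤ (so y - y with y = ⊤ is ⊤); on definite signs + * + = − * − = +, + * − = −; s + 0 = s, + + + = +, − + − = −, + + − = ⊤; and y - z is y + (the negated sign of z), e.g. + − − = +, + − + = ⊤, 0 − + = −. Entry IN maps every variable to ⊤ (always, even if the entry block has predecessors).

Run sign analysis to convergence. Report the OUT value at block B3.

Answer: {a: +, b: ⊤, c: ⊤, d: ⊤, e: ⊤, f: ⊤}

Working:
Converged values:
  B0: | IN=(all ⊤) | OUT=(all ⊤)
  B1: | IN=(all ⊤) | OUT=(all ⊤)
  B2: | IN=(all ⊤) | OUT=(all ⊤)
  B3: | IN=(all ⊤) | OUT={a:+; rest ⊤}
  B4: | IN={a:+; rest ⊤} | OUT={a:+; rest ⊤}

Merge at B3: IN[B3] = OUT[B0] ⊔ OUT[B1] ⊔ OUT[B2] = {a: ⊤, b: ⊤, c: ⊤, d: ⊤, e: ⊤, f: ⊤}
Applying B3's transfer function to that IN value gives OUT[B3] (row B3 above).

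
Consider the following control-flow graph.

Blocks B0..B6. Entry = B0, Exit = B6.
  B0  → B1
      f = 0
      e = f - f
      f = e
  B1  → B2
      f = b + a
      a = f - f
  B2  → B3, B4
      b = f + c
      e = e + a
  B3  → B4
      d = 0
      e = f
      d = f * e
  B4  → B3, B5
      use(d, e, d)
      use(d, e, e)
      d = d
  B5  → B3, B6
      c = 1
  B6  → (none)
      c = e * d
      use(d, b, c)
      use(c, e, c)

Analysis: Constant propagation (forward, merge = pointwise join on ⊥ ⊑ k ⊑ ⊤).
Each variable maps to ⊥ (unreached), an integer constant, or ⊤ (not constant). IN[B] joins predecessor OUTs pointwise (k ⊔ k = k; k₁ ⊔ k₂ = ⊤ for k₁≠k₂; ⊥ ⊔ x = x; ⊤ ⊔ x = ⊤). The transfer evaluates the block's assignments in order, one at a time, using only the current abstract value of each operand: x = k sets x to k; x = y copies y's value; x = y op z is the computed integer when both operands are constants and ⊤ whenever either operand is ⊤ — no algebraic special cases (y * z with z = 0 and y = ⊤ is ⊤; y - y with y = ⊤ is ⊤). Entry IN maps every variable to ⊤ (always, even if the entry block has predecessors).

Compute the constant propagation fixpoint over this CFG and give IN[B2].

Per-block solution:
  B0: | IN=(all ⊤) | OUT={e:0, f:0; rest ⊤}
  B1: | IN={e:0, f:0; rest ⊤} | OUT={e:0; rest ⊤}
  B2: | IN={e:0; rest ⊤} | OUT=(all ⊤)
  B3: | IN=(all ⊤) | OUT=(all ⊤)
  B4: | IN=(all ⊤) | OUT=(all ⊤)
  B5: | IN=(all ⊤) | OUT={c:1; rest ⊤}
  B6: | IN={c:1; rest ⊤} | OUT=(all ⊤)

Merge at B2: IN[B2] = OUT[B1] = {a: ⊤, b: ⊤, c: ⊤, d: ⊤, e: 0, f: ⊤}

Answer: {a: ⊤, b: ⊤, c: ⊤, d: ⊤, e: 0, f: ⊤}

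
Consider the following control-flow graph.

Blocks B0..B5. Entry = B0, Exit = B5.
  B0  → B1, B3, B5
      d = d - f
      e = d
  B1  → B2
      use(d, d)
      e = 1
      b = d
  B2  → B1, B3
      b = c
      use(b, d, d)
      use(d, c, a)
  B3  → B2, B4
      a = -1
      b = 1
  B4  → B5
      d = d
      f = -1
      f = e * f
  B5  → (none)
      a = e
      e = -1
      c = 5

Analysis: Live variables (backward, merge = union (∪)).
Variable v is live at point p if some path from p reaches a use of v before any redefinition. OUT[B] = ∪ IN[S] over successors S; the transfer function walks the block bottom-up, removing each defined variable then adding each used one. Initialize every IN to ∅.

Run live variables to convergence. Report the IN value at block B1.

Per-block solution:
  B0:  IN={a, c, d, f}  OUT={a, c, d, e}
  B1:  IN={a, c, d}  OUT={a, c, d, e}
  B2:  IN={a, c, d, e}  OUT={a, c, d, e}
  B3:  IN={c, d, e}  OUT={a, c, d, e}
  B4:  IN={d, e}  OUT={e}
  B5:  IN={e}  OUT={}

Merge at B1: OUT[B1] = IN[B2] = {a, c, d, e}
Applying B1's transfer function to that OUT value gives IN[B1] (row B1 above).

Answer: {a, c, d}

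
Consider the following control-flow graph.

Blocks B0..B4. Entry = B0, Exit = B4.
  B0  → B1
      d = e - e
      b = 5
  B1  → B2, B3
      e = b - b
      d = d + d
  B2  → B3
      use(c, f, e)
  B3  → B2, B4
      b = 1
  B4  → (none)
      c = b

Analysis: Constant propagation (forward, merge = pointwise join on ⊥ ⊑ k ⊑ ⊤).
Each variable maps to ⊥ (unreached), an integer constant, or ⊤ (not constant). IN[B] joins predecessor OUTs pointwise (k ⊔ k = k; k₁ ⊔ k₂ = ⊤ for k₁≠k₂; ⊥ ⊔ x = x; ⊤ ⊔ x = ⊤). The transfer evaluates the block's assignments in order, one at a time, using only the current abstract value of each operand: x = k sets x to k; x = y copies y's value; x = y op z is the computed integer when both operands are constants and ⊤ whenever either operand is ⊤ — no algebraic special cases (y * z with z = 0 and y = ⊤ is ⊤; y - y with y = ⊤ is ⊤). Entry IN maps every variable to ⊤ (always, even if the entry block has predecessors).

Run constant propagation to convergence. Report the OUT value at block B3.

Answer: {a: ⊤, b: 1, c: ⊤, d: ⊤, e: 0, f: ⊤}

Working:
Per-block solution:
  B0:   IN=(all ⊤)   OUT={b:5; rest ⊤}
  B1:   IN={b:5; rest ⊤}   OUT={b:5, e:0; rest ⊤}
  B2:   IN={e:0; rest ⊤}   OUT={e:0; rest ⊤}
  B3:   IN={e:0; rest ⊤}   OUT={b:1, e:0; rest ⊤}
  B4:   IN={b:1, e:0; rest ⊤}   OUT={b:1, c:1, e:0; rest ⊤}

Merge at B3: IN[B3] = OUT[B1] ⊔ OUT[B2] = {a: ⊤, b: ⊤, c: ⊤, d: ⊤, e: 0, f: ⊤}
Applying B3's transfer function to that IN value gives OUT[B3] (row B3 above).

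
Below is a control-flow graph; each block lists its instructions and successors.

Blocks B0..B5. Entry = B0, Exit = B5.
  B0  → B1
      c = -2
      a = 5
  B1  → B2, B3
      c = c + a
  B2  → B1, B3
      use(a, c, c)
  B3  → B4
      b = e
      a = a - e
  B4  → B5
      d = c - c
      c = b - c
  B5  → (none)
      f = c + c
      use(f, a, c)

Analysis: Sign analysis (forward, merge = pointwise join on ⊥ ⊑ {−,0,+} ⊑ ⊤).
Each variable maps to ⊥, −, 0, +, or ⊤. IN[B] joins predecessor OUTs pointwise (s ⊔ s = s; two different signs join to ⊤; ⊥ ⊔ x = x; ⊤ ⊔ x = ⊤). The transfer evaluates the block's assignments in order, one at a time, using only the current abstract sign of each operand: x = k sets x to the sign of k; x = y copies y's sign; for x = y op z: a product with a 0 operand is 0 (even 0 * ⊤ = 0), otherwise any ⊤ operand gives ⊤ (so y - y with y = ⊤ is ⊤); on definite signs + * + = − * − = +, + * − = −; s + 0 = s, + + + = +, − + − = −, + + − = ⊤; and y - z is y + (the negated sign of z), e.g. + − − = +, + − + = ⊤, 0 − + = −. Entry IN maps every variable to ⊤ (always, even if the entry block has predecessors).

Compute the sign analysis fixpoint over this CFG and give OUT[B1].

Per-block solution:
  B0:   IN=(all ⊤)   OUT={a:+, c:-; rest ⊤}
  B1:   IN={a:+; rest ⊤}   OUT={a:+; rest ⊤}
  B2:   IN={a:+; rest ⊤}   OUT={a:+; rest ⊤}
  B3:   IN={a:+; rest ⊤}   OUT=(all ⊤)
  B4:   IN=(all ⊤)   OUT=(all ⊤)
  B5:   IN=(all ⊤)   OUT=(all ⊤)

Merge at B1: IN[B1] = OUT[B0] ⊔ OUT[B2] = {a: +, b: ⊤, c: ⊤, d: ⊤, e: ⊤, f: ⊤}
Applying B1's transfer function to that IN value gives OUT[B1] (row B1 above).

Answer: {a: +, b: ⊤, c: ⊤, d: ⊤, e: ⊤, f: ⊤}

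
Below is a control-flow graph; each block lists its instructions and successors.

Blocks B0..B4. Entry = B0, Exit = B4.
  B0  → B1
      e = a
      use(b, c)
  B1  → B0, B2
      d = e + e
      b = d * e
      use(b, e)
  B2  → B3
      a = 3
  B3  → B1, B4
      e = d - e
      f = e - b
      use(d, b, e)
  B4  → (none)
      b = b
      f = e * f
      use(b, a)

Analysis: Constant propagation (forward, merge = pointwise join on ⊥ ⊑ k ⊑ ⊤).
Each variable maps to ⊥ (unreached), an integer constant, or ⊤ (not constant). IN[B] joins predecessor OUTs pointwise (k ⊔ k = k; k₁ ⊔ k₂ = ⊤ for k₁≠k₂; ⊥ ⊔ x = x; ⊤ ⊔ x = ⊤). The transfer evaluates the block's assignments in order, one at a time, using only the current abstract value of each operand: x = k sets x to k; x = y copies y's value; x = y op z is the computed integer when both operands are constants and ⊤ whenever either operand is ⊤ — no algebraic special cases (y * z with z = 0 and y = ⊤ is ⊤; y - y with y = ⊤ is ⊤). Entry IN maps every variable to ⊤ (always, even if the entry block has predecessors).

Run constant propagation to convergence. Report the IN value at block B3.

Converged values:
  B0:   IN=(all ⊤)   OUT=(all ⊤)
  B1:   IN=(all ⊤)   OUT=(all ⊤)
  B2:   IN=(all ⊤)   OUT={a:3; rest ⊤}
  B3:   IN={a:3; rest ⊤}   OUT={a:3; rest ⊤}
  B4:   IN={a:3; rest ⊤}   OUT={a:3; rest ⊤}

Merge at B3: IN[B3] = OUT[B2] = {a: 3, b: ⊤, c: ⊤, d: ⊤, e: ⊤, f: ⊤}

Answer: {a: 3, b: ⊤, c: ⊤, d: ⊤, e: ⊤, f: ⊤}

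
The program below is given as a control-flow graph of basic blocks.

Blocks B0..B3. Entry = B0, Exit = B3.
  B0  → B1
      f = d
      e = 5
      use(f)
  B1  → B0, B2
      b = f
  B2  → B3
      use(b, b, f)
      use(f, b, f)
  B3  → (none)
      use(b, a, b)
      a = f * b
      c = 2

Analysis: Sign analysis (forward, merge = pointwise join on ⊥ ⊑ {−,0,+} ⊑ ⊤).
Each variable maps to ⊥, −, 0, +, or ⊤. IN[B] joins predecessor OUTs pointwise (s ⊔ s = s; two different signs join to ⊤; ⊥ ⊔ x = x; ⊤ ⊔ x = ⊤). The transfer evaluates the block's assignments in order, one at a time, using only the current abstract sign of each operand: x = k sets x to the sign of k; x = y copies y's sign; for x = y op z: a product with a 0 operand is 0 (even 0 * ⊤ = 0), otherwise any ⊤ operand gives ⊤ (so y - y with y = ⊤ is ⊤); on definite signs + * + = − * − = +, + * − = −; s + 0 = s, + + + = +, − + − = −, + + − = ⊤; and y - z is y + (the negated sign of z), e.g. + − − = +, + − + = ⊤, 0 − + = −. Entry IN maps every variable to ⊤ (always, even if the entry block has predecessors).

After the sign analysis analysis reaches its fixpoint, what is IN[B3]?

Answer: {a: ⊤, b: ⊤, c: ⊤, d: ⊤, e: +, f: ⊤}

Derivation:
Per-block solution:
  B0:   IN=(all ⊤)   OUT={e:+; rest ⊤}
  B1:   IN={e:+; rest ⊤}   OUT={e:+; rest ⊤}
  B2:   IN={e:+; rest ⊤}   OUT={e:+; rest ⊤}
  B3:   IN={e:+; rest ⊤}   OUT={c:+, e:+; rest ⊤}

Merge at B3: IN[B3] = OUT[B2] = {a: ⊤, b: ⊤, c: ⊤, d: ⊤, e: +, f: ⊤}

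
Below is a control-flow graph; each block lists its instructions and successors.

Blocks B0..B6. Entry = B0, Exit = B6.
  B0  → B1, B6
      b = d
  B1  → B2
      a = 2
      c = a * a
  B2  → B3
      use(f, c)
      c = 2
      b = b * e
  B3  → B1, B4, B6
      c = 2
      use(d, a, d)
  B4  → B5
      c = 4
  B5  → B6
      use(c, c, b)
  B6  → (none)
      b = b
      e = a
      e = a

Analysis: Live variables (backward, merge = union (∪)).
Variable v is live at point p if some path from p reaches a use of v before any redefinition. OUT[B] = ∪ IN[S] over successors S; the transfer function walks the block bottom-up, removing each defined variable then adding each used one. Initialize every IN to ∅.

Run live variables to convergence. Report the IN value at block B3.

Answer: {a, b, d, e, f}

Working:
Converged values:
  B0: | IN={a, d, e, f} | OUT={a, b, d, e, f}
  B1: | IN={b, d, e, f} | OUT={a, b, c, d, e, f}
  B2: | IN={a, b, c, d, e, f} | OUT={a, b, d, e, f}
  B3: | IN={a, b, d, e, f} | OUT={a, b, d, e, f}
  B4: | IN={a, b} | OUT={a, b, c}
  B5: | IN={a, b, c} | OUT={a, b}
  B6: | IN={a, b} | OUT={}

Merge at B3: OUT[B3] = IN[B1] ⊔ IN[B4] ⊔ IN[B6] = {a, b, d, e, f}
Applying B3's transfer function to that OUT value gives IN[B3] (row B3 above).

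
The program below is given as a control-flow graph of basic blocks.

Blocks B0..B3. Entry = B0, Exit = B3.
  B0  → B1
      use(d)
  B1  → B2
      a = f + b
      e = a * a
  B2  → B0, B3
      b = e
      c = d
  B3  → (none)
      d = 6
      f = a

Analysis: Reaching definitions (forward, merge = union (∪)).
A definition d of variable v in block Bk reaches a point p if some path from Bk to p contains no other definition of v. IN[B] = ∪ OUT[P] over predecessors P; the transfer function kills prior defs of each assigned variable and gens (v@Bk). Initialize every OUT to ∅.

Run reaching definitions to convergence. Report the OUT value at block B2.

Per-block solution:
  B0:  IN={a@B1, b@B2, c@B2, e@B1}  OUT={a@B1, b@B2, c@B2, e@B1}
  B1:  IN={a@B1, b@B2, c@B2, e@B1}  OUT={a@B1, b@B2, c@B2, e@B1}
  B2:  IN={a@B1, b@B2, c@B2, e@B1}  OUT={a@B1, b@B2, c@B2, e@B1}
  B3:  IN={a@B1, b@B2, c@B2, e@B1}  OUT={a@B1, b@B2, c@B2, d@B3, e@B1, f@B3}

Merge at B2: IN[B2] = OUT[B1] = {a@B1, b@B2, c@B2, e@B1}
Applying B2's transfer function to that IN value gives OUT[B2] (row B2 above).

Answer: {a@B1, b@B2, c@B2, e@B1}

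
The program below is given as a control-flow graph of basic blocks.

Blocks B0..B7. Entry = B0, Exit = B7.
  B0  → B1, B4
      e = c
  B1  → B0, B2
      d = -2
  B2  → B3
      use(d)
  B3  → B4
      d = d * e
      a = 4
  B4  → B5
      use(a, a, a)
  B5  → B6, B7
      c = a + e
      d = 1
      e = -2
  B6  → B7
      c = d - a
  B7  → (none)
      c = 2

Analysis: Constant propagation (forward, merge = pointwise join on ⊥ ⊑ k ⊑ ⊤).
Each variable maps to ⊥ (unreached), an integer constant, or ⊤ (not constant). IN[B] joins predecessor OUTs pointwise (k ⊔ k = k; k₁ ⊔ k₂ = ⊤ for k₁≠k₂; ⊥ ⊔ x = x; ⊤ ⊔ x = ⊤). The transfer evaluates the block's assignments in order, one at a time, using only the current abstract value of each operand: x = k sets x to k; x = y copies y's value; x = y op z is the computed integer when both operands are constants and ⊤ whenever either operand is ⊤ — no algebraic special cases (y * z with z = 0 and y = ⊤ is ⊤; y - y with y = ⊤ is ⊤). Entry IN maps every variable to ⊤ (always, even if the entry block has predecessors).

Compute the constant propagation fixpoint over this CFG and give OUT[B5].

Per-block solution:
  B0:  IN=(all ⊤)  OUT=(all ⊤)
  B1:  IN=(all ⊤)  OUT={d:-2; rest ⊤}
  B2:  IN={d:-2; rest ⊤}  OUT={d:-2; rest ⊤}
  B3:  IN={d:-2; rest ⊤}  OUT={a:4; rest ⊤}
  B4:  IN=(all ⊤)  OUT=(all ⊤)
  B5:  IN=(all ⊤)  OUT={d:1, e:-2; rest ⊤}
  B6:  IN={d:1, e:-2; rest ⊤}  OUT={d:1, e:-2; rest ⊤}
  B7:  IN={d:1, e:-2; rest ⊤}  OUT={c:2, d:1, e:-2; rest ⊤}

Merge at B5: IN[B5] = OUT[B4] = {a: ⊤, b: ⊤, c: ⊤, d: ⊤, e: ⊤, f: ⊤}
Applying B5's transfer function to that IN value gives OUT[B5] (row B5 above).

Answer: {a: ⊤, b: ⊤, c: ⊤, d: 1, e: -2, f: ⊤}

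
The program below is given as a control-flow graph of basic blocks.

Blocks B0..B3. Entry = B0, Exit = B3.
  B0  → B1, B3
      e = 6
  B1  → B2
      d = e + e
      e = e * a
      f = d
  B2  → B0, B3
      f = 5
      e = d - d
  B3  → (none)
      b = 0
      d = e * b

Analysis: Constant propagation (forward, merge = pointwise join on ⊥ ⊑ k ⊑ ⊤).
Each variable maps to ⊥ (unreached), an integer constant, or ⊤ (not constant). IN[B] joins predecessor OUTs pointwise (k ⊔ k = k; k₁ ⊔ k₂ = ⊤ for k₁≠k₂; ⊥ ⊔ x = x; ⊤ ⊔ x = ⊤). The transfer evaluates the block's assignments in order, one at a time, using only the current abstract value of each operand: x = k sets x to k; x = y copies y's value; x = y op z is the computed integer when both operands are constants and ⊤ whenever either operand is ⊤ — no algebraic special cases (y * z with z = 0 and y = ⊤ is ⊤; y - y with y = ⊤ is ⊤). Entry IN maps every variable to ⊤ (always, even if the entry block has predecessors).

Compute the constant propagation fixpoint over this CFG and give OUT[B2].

Fixpoint table:
  B0: | IN=(all ⊤) | OUT={e:6; rest ⊤}
  B1: | IN={e:6; rest ⊤} | OUT={d:12, f:12; rest ⊤}
  B2: | IN={d:12, f:12; rest ⊤} | OUT={d:12, e:0, f:5; rest ⊤}
  B3: | IN=(all ⊤) | OUT={b:0; rest ⊤}

Merge at B2: IN[B2] = OUT[B1] = {a: ⊤, b: ⊤, c: ⊤, d: 12, e: ⊤, f: 12}
Applying B2's transfer function to that IN value gives OUT[B2] (row B2 above).

Answer: {a: ⊤, b: ⊤, c: ⊤, d: 12, e: 0, f: 5}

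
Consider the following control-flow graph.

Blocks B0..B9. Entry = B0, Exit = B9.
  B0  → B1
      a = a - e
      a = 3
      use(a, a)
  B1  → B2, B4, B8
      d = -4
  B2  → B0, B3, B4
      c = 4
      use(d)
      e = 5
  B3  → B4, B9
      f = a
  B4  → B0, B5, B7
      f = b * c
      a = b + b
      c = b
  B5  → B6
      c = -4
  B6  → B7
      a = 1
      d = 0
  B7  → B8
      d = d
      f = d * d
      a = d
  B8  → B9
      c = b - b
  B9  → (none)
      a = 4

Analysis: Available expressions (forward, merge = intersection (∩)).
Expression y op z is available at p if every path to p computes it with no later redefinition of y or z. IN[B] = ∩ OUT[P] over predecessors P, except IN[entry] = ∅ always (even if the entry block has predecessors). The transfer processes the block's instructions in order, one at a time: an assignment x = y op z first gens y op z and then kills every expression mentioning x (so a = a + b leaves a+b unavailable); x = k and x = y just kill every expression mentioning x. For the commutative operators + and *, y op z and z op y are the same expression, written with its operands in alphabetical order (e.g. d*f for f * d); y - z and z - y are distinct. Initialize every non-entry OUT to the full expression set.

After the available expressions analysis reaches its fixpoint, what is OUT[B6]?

Answer: {b+b}

Working:
Converged values:
  B0:  IN={}  OUT={}
  B1:  IN={}  OUT={}
  B2:  IN={}  OUT={}
  B3:  IN={}  OUT={}
  B4:  IN={}  OUT={b+b}
  B5:  IN={b+b}  OUT={b+b}
  B6:  IN={b+b}  OUT={b+b}
  B7:  IN={b+b}  OUT={b+b, d*d}
  B8:  IN={}  OUT={b-b}
  B9:  IN={}  OUT={}

Merge at B6: IN[B6] = OUT[B5] = {b+b}
Applying B6's transfer function to that IN value gives OUT[B6] (row B6 above).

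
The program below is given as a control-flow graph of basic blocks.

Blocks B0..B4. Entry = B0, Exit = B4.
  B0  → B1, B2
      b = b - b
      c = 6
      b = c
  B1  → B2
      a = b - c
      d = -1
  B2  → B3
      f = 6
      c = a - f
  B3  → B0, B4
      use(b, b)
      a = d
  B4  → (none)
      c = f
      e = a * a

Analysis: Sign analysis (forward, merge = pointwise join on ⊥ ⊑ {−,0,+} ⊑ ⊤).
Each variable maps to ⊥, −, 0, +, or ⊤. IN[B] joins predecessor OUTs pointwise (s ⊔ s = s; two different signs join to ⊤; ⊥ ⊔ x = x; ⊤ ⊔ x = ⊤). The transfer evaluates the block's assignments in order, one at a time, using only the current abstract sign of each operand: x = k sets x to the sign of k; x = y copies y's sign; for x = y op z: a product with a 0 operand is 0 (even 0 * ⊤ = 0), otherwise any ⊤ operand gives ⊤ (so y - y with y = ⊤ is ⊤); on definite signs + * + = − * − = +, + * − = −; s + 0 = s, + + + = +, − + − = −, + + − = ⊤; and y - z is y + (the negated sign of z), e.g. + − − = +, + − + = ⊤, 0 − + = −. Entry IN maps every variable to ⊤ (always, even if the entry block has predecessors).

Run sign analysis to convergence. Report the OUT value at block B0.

Answer: {a: ⊤, b: +, c: +, d: ⊤, e: ⊤, f: ⊤}

Working:
Per-block solution:
  B0:   IN=(all ⊤)   OUT={b:+, c:+; rest ⊤}
  B1:   IN={b:+, c:+; rest ⊤}   OUT={b:+, c:+, d:-; rest ⊤}
  B2:   IN={b:+, c:+; rest ⊤}   OUT={b:+, f:+; rest ⊤}
  B3:   IN={b:+, f:+; rest ⊤}   OUT={b:+, f:+; rest ⊤}
  B4:   IN={b:+, f:+; rest ⊤}   OUT={b:+, c:+, f:+; rest ⊤}

Merge at B0 (entry node, so the boundary value (all ⊤) is joined with the incoming edge(s)): IN[B0] = (all ⊤) ⊔ OUT[B3] = {a: ⊤, b: ⊤, c: ⊤, d: ⊤, e: ⊤, f: ⊤}
Applying B0's transfer function to that IN value gives OUT[B0] (row B0 above).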